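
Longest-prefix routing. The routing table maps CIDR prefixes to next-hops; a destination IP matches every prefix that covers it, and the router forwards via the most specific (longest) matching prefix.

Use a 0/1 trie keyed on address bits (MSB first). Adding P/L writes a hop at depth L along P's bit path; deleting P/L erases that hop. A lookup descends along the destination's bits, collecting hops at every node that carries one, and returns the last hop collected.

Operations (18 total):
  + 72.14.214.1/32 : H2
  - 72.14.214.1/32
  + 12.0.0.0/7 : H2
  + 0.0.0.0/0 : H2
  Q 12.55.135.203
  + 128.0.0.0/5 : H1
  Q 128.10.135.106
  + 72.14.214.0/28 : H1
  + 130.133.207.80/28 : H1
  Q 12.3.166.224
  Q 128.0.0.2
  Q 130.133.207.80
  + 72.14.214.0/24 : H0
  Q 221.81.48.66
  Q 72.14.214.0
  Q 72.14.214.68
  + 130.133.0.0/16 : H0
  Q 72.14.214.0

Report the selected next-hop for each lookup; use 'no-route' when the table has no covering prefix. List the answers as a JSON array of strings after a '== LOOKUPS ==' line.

Apply in order:
  add 72.14.214.1/32 -> H2 at depth 32
  del 72.14.214.1/32 (clear depth 32)
  add 12.0.0.0/7 -> H2 at depth 7
  add 0.0.0.0/0 -> H2 at depth 0
  ? 12.55.135.203  path d0:H2→d1:-→d2:-→d3:-→d4:-→d5:-→d6:-→d7:H2  best=H2
  add 128.0.0.0/5 -> H1 at depth 5
  ? 128.10.135.106  path d0:H2→d1:-→d2:-→d3:-→d4:-→d5:H1  best=H1
  add 72.14.214.0/28 -> H1 at depth 28
  add 130.133.207.80/28 -> H1 at depth 28
  ? 12.3.166.224  path d0:H2→d1:-→d2:-→d3:-→d4:-→d5:-→d6:-→d7:H2  best=H2
  ? 128.0.0.2  path d0:H2→d1:-→d2:-→d3:-→d4:-→d5:H1→d6:-  best=H1
  ? 130.133.207.80  path d0:H2→d1:-→d2:-→d3:-→d4:-→d5:H1→d6:-→d7:-→d8:-→d9:-→d10:-→d11:-→d12:-→d13:-→d14:-→d15:-→d16:-→d17:-→d18:-→d19:-→d20:-→d21:-→d22:-→d23:-→d24:-→d25:-→d26:-→d27:-→d28:H1  best=H1
  add 72.14.214.0/24 -> H0 at depth 24
  ? 221.81.48.66  path d0:H2→d1:-  best=H2
  ? 72.14.214.0  path d0:H2→d1:-→d2:-→d3:-→d4:-→d5:-→d6:-→d7:-→d8:-→d9:-→d10:-→d11:-→d12:-→d13:-→d14:-→d15:-→d16:-→d17:-→d18:-→d19:-→d20:-→d21:-→d22:-→d23:-→d24:H0→d25:-→d26:-→d27:-→d28:H1→d29:-→d30:-→d31:-  best=H1
  ? 72.14.214.68  path d0:H2→d1:-→d2:-→d3:-→d4:-→d5:-→d6:-→d7:-→d8:-→d9:-→d10:-→d11:-→d12:-→d13:-→d14:-→d15:-→d16:-→d17:-→d18:-→d19:-→d20:-→d21:-→d22:-→d23:-→d24:H0→d25:-  best=H0
  add 130.133.0.0/16 -> H0 at depth 16
  ? 72.14.214.0  path d0:H2→d1:-→d2:-→d3:-→d4:-→d5:-→d6:-→d7:-→d8:-→d9:-→d10:-→d11:-→d12:-→d13:-→d14:-→d15:-→d16:-→d17:-→d18:-→d19:-→d20:-→d21:-→d22:-→d23:-→d24:H0→d25:-→d26:-→d27:-→d28:H1→d29:-→d30:-→d31:-  best=H1

== LOOKUPS ==
["H2","H1","H2","H1","H1","H2","H1","H0","H1"]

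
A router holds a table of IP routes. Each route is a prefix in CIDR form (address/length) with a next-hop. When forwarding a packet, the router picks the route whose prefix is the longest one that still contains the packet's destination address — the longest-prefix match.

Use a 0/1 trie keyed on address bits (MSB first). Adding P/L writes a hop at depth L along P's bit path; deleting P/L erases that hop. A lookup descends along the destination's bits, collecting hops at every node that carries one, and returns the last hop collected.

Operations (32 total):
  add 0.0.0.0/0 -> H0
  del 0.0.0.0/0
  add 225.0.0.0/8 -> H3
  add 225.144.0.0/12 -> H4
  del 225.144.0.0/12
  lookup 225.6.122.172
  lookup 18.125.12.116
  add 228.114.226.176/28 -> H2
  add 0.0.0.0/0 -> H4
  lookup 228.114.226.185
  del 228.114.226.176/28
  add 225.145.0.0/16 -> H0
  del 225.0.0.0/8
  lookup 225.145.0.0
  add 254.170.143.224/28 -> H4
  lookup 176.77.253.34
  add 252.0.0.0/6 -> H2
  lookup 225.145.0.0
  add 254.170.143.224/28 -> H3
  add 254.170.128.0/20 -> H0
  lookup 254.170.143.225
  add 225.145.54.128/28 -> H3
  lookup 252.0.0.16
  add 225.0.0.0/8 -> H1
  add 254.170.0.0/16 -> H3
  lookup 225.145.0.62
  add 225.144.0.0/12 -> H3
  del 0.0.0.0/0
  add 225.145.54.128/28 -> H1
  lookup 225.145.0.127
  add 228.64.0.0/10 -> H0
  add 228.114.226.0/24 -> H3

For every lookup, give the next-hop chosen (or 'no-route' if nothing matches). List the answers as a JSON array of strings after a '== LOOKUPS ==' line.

Apply in order:
  add 0.0.0.0/0 -> H0 at depth 0
  del 0.0.0.0/0 (clear depth 0)
  add 225.0.0.0/8 -> H3 at depth 8
  add 225.144.0.0/12 -> H4 at depth 12
  del 225.144.0.0/12 (clear depth 12)
  ? 225.6.122.172  path d0:-→d1:-→d2:-→d3:-→d4:-→d5:-→d6:-→d7:-→d8:H3  best=H3
  ? 18.125.12.116  path d0:-  best=no-route
  add 228.114.226.176/28 -> H2 at depth 28
  add 0.0.0.0/0 -> H4 at depth 0
  ? 228.114.226.185  path d0:H4→d1:-→d2:-→d3:-→d4:-→d5:-→d6:-→d7:-→d8:-→d9:-→d10:-→d11:-→d12:-→d13:-→d14:-→d15:-→d16:-→d17:-→d18:-→d19:-→d20:-→d21:-→d22:-→d23:-→d24:-→d25:-→d26:-→d27:-→d28:H2  best=H2
  del 228.114.226.176/28 (clear depth 28)
  add 225.145.0.0/16 -> H0 at depth 16
  del 225.0.0.0/8 (clear depth 8)
  ? 225.145.0.0  path d0:H4→d1:-→d2:-→d3:-→d4:-→d5:-→d6:-→d7:-→d8:-→d9:-→d10:-→d11:-→d12:-→d13:-→d14:-→d15:-→d16:H0  best=H0
  add 254.170.143.224/28 -> H4 at depth 28
  ? 176.77.253.34  path d0:H4→d1:-  best=H4
  add 252.0.0.0/6 -> H2 at depth 6
  ? 225.145.0.0  path d0:H4→d1:-→d2:-→d3:-→d4:-→d5:-→d6:-→d7:-→d8:-→d9:-→d10:-→d11:-→d12:-→d13:-→d14:-→d15:-→d16:H0  best=H0
  add 254.170.143.224/28 -> H3 at depth 28
  add 254.170.128.0/20 -> H0 at depth 20
  ? 254.170.143.225  path d0:H4→d1:-→d2:-→d3:-→d4:-→d5:-→d6:H2→d7:-→d8:-→d9:-→d10:-→d11:-→d12:-→d13:-→d14:-→d15:-→d16:-→d17:-→d18:-→d19:-→d20:H0→d21:-→d22:-→d23:-→d24:-→d25:-→d26:-→d27:-→d28:H3  best=H3
  add 225.145.54.128/28 -> H3 at depth 28
  ? 252.0.0.16  path d0:H4→d1:-→d2:-→d3:-→d4:-→d5:-→d6:H2  best=H2
  add 225.0.0.0/8 -> H1 at depth 8
  add 254.170.0.0/16 -> H3 at depth 16
  ? 225.145.0.62  path d0:H4→d1:-→d2:-→d3:-→d4:-→d5:-→d6:-→d7:-→d8:H1→d9:-→d10:-→d11:-→d12:-→d13:-→d14:-→d15:-→d16:H0→d17:-→d18:-  best=H0
  add 225.144.0.0/12 -> H3 at depth 12
  del 0.0.0.0/0 (clear depth 0)
  add 225.145.54.128/28 -> H1 at depth 28
  ? 225.145.0.127  path d0:-→d1:-→d2:-→d3:-→d4:-→d5:-→d6:-→d7:-→d8:H1→d9:-→d10:-→d11:-→d12:H3→d13:-→d14:-→d15:-→d16:H0→d17:-→d18:-  best=H0
  add 228.64.0.0/10 -> H0 at depth 10
  add 228.114.226.0/24 -> H3 at depth 24

== LOOKUPS ==
["H3","no-route","H2","H0","H4","H0","H3","H2","H0","H0"]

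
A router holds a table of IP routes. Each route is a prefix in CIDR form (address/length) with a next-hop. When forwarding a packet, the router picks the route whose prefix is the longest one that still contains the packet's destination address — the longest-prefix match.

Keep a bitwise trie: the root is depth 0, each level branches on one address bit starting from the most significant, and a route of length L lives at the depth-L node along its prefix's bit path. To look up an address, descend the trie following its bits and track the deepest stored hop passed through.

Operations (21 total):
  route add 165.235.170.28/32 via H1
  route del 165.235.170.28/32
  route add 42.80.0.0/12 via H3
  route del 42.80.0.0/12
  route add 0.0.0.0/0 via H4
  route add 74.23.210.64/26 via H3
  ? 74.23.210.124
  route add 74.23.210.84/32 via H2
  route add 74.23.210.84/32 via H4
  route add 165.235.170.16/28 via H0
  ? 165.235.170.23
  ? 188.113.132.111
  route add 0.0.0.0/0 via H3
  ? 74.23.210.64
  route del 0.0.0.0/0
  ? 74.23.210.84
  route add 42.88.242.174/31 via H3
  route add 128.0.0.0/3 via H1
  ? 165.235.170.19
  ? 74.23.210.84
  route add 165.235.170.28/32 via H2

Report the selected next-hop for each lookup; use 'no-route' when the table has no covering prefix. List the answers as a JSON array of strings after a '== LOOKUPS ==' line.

Process each operation:
  add 165.235.170.28/32 -> H1 at depth 32
  - 165.235.170.28/32 clear@32
  add 42.80.0.0/12 -> H3 at depth 12
  - 42.80.0.0/12 clear@12
  add 0.0.0.0/0 -> H4 at depth 0
  add 74.23.210.64/26 -> H3 at depth 26
  Q 74.23.210.124: descend 01001010000101111101001001 ; hops seen [H4,H3] ; pick H3
  add 74.23.210.84/32 -> H2 at depth 32
  add 74.23.210.84/32 -> H4 at depth 32
  add 165.235.170.16/28 -> H0 at depth 28
  Q 165.235.170.23: descend 1010010111101011101010100001 ; hops seen [H4,H0] ; pick H0
  Q 188.113.132.111: descend 101 ; hops seen [H4] ; pick H4
  add 0.0.0.0/0 -> H3 at depth 0
  Q 74.23.210.64: descend 010010100001011111010010010 ; hops seen [H3,H3] ; pick H3
  - 0.0.0.0/0 clear@0
  Q 74.23.210.84: descend 01001010000101111101001001010100 ; hops seen [H3,H4] ; pick H4
  add 42.88.242.174/31 -> H3 at depth 31
  add 128.0.0.0/3 -> H1 at depth 3
  Q 165.235.170.19: descend 1010010111101011101010100001 ; hops seen [H0] ; pick H0
  Q 74.23.210.84: descend 01001010000101111101001001010100 ; hops seen [H3,H4] ; pick H4
  add 165.235.170.28/32 -> H2 at depth 32

== LOOKUPS ==
["H3","H0","H4","H3","H4","H0","H4"]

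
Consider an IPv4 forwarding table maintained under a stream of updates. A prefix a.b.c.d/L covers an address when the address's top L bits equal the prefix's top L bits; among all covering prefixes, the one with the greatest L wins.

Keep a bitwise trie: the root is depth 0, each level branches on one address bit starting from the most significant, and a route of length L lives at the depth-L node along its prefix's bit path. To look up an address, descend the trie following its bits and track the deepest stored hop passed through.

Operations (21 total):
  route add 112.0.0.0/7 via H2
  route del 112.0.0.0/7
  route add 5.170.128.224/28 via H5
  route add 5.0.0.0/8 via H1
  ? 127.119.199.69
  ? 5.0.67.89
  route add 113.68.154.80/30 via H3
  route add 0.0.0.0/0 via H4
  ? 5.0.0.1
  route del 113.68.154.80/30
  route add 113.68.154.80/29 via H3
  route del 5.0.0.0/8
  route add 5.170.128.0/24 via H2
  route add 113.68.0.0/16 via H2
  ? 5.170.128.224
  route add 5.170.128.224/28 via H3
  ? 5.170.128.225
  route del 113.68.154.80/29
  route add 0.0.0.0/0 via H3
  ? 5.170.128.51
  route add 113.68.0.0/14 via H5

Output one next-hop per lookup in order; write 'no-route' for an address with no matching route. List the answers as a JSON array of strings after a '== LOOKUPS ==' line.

Trace:
  add 112.0.0.0/7 -> H2 at depth 7
  - 112.0.0.0/7 clear@7
  add 5.170.128.224/28 -> H5 at depth 28
  add 5.0.0.0/8 -> H1 at depth 8
  ? 127.119.199.69  path d0:-→d1:-→d2:-→d3:-→d4:-  best=no-route
  ? 5.0.67.89  path d0:-→d1:-→d2:-→d3:-→d4:-→d5:-→d6:-→d7:-→d8:H1  best=H1
  add 113.68.154.80/30 -> H3 at depth 30
  add 0.0.0.0/0 -> H4 at depth 0
  ? 5.0.0.1  path d0:H4→d1:-→d2:-→d3:-→d4:-→d5:-→d6:-→d7:-→d8:H1  best=H1
  - 113.68.154.80/30 clear@30
  add 113.68.154.80/29 -> H3 at depth 29
  - 5.0.0.0/8 clear@8
  add 5.170.128.0/24 -> H2 at depth 24
  add 113.68.0.0/16 -> H2 at depth 16
  ? 5.170.128.224  path d0:H4→d1:-→d2:-→d3:-→d4:-→d5:-→d6:-→d7:-→d8:-→d9:-→d10:-→d11:-→d12:-→d13:-→d14:-→d15:-→d16:-→d17:-→d18:-→d19:-→d20:-→d21:-→d22:-→d23:-→d24:H2→d25:-→d26:-→d27:-→d28:H5  best=H5
  add 5.170.128.224/28 -> H3 at depth 28
  ? 5.170.128.225  path d0:H4→d1:-→d2:-→d3:-→d4:-→d5:-→d6:-→d7:-→d8:-→d9:-→d10:-→d11:-→d12:-→d13:-→d14:-→d15:-→d16:-→d17:-→d18:-→d19:-→d20:-→d21:-→d22:-→d23:-→d24:H2→d25:-→d26:-→d27:-→d28:H3  best=H3
  - 113.68.154.80/29 clear@29
  add 0.0.0.0/0 -> H3 at depth 0
  ? 5.170.128.51  path d0:H3→d1:-→d2:-→d3:-→d4:-→d5:-→d6:-→d7:-→d8:-→d9:-→d10:-→d11:-→d12:-→d13:-→d14:-→d15:-→d16:-→d17:-→d18:-→d19:-→d20:-→d21:-→d22:-→d23:-→d24:H2  best=H2
  add 113.68.0.0/14 -> H5 at depth 14

== LOOKUPS ==
["no-route","H1","H1","H5","H3","H2"]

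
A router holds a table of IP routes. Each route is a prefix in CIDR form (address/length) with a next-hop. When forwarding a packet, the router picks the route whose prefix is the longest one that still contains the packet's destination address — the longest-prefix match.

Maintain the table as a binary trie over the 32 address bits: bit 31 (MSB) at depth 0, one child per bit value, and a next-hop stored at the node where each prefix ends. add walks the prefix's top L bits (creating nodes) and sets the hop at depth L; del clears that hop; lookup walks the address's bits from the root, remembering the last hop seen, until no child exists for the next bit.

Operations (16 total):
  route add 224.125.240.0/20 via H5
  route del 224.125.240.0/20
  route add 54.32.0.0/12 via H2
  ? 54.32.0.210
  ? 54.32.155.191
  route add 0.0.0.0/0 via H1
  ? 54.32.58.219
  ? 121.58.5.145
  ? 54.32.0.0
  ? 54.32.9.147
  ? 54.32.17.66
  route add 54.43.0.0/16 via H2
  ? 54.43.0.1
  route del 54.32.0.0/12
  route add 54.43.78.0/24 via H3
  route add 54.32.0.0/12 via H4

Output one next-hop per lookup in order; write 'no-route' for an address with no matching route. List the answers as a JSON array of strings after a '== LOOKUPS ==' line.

Trace:
  add 224.125.240.0/20 -> H5 at depth 20
  - 224.125.240.0/20 clear@20
  add 54.32.0.0/12 -> H2 at depth 12
  ? 54.32.0.210  path d0:-→d1:-→d2:-→d3:-→d4:-→d5:-→d6:-→d7:-→d8:-→d9:-→d10:-→d11:-→d12:H2  best=H2
  ? 54.32.155.191  path d0:-→d1:-→d2:-→d3:-→d4:-→d5:-→d6:-→d7:-→d8:-→d9:-→d10:-→d11:-→d12:H2  best=H2
  add 0.0.0.0/0 -> H1 at depth 0
  ? 54.32.58.219  path d0:H1→d1:-→d2:-→d3:-→d4:-→d5:-→d6:-→d7:-→d8:-→d9:-→d10:-→d11:-→d12:H2  best=H2
  ? 121.58.5.145  path d0:H1→d1:-  best=H1
  ? 54.32.0.0  path d0:H1→d1:-→d2:-→d3:-→d4:-→d5:-→d6:-→d7:-→d8:-→d9:-→d10:-→d11:-→d12:H2  best=H2
  ? 54.32.9.147  path d0:H1→d1:-→d2:-→d3:-→d4:-→d5:-→d6:-→d7:-→d8:-→d9:-→d10:-→d11:-→d12:H2  best=H2
  ? 54.32.17.66  path d0:H1→d1:-→d2:-→d3:-→d4:-→d5:-→d6:-→d7:-→d8:-→d9:-→d10:-→d11:-→d12:H2  best=H2
  add 54.43.0.0/16 -> H2 at depth 16
  ? 54.43.0.1  path d0:H1→d1:-→d2:-→d3:-→d4:-→d5:-→d6:-→d7:-→d8:-→d9:-→d10:-→d11:-→d12:H2→d13:-→d14:-→d15:-→d16:H2  best=H2
  - 54.32.0.0/12 clear@12
  add 54.43.78.0/24 -> H3 at depth 24
  add 54.32.0.0/12 -> H4 at depth 12

== LOOKUPS ==
["H2","H2","H2","H1","H2","H2","H2","H2"]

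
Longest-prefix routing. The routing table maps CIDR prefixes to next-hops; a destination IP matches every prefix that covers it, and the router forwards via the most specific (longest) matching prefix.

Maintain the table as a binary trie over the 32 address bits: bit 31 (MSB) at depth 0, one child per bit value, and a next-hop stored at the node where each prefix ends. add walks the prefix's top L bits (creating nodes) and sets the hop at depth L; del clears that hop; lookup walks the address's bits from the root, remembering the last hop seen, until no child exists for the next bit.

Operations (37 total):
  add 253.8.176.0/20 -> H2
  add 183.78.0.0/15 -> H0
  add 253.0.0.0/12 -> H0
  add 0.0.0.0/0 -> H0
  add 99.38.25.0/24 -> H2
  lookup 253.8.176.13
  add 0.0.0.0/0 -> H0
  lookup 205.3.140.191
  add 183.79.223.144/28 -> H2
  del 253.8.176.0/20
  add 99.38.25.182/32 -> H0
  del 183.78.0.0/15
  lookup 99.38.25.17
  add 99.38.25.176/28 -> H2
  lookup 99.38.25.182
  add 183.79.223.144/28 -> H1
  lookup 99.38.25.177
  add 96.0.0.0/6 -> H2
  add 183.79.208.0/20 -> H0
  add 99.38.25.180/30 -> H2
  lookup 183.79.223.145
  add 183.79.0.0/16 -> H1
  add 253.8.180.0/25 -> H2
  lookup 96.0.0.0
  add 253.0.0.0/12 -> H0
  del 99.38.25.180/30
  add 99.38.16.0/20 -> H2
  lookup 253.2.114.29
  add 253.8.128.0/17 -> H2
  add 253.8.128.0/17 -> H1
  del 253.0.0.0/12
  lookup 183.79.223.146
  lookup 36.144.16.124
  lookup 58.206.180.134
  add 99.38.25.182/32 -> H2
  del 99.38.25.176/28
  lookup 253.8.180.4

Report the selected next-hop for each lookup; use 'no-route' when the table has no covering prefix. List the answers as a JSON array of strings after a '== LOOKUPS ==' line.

Process each operation:
  + 253.8.176.0/20 (H2) depth=20
  + 183.78.0.0/15 (H0) depth=15
  + 253.0.0.0/12 (H0) depth=12
  + 0.0.0.0/0 (H0) depth=0
  + 99.38.25.0/24 (H2) depth=24
  ? 253.8.176.13  path d0:H0→d1:-→d2:-→d3:-→d4:-→d5:-→d6:-→d7:-→d8:-→d9:-→d10:-→d11:-→d12:H0→d13:-→d14:-→d15:-→d16:-→d17:-→d18:-→d19:-→d20:H2  best=H2
  + 0.0.0.0/0 (H0) depth=0
  ? 205.3.140.191  path d0:H0→d1:-→d2:-  best=H0
  + 183.79.223.144/28 (H2) depth=28
  - 253.8.176.0/20 clear@20
  + 99.38.25.182/32 (H0) depth=32
  - 183.78.0.0/15 clear@15
  ? 99.38.25.17  path d0:H0→d1:-→d2:-→d3:-→d4:-→d5:-→d6:-→d7:-→d8:-→d9:-→d10:-→d11:-→d12:-→d13:-→d14:-→d15:-→d16:-→d17:-→d18:-→d19:-→d20:-→d21:-→d22:-→d23:-→d24:H2  best=H2
  + 99.38.25.176/28 (H2) depth=28
  ? 99.38.25.182  path d0:H0→d1:-→d2:-→d3:-→d4:-→d5:-→d6:-→d7:-→d8:-→d9:-→d10:-→d11:-→d12:-→d13:-→d14:-→d15:-→d16:-→d17:-→d18:-→d19:-→d20:-→d21:-→d22:-→d23:-→d24:H2→d25:-→d26:-→d27:-→d28:H2→d29:-→d30:-→d31:-→d32:H0  best=H0
  + 183.79.223.144/28 (H1) depth=28
  ? 99.38.25.177  path d0:H0→d1:-→d2:-→d3:-→d4:-→d5:-→d6:-→d7:-→d8:-→d9:-→d10:-→d11:-→d12:-→d13:-→d14:-→d15:-→d16:-→d17:-→d18:-→d19:-→d20:-→d21:-→d22:-→d23:-→d24:H2→d25:-→d26:-→d27:-→d28:H2→d29:-  best=H2
  + 96.0.0.0/6 (H2) depth=6
  + 183.79.208.0/20 (H0) depth=20
  + 99.38.25.180/30 (H2) depth=30
  ? 183.79.223.145  path d0:H0→d1:-→d2:-→d3:-→d4:-→d5:-→d6:-→d7:-→d8:-→d9:-→d10:-→d11:-→d12:-→d13:-→d14:-→d15:-→d16:-→d17:-→d18:-→d19:-→d20:H0→d21:-→d22:-→d23:-→d24:-→d25:-→d26:-→d27:-→d28:H1  best=H1
  + 183.79.0.0/16 (H1) depth=16
  + 253.8.180.0/25 (H2) depth=25
  ? 96.0.0.0  path d0:H0→d1:-→d2:-→d3:-→d4:-→d5:-→d6:H2  best=H2
  + 253.0.0.0/12 (H0) depth=12
  - 99.38.25.180/30 clear@30
  + 99.38.16.0/20 (H2) depth=20
  ? 253.2.114.29  path d0:H0→d1:-→d2:-→d3:-→d4:-→d5:-→d6:-→d7:-→d8:-→d9:-→d10:-→d11:-→d12:H0  best=H0
  + 253.8.128.0/17 (H2) depth=17
  + 253.8.128.0/17 (H1) depth=17
  - 253.0.0.0/12 clear@12
  ? 183.79.223.146  path d0:H0→d1:-→d2:-→d3:-→d4:-→d5:-→d6:-→d7:-→d8:-→d9:-→d10:-→d11:-→d12:-→d13:-→d14:-→d15:-→d16:H1→d17:-→d18:-→d19:-→d20:H0→d21:-→d22:-→d23:-→d24:-→d25:-→d26:-→d27:-→d28:H1  best=H1
  ? 36.144.16.124  path d0:H0→d1:-  best=H0
  ? 58.206.180.134  path d0:H0→d1:-  best=H0
  + 99.38.25.182/32 (H2) depth=32
  - 99.38.25.176/28 clear@28
  ? 253.8.180.4  path d0:H0→d1:-→d2:-→d3:-→d4:-→d5:-→d6:-→d7:-→d8:-→d9:-→d10:-→d11:-→d12:-→d13:-→d14:-→d15:-→d16:-→d17:H1→d18:-→d19:-→d20:-→d21:-→d22:-→d23:-→d24:-→d25:H2  best=H2

== LOOKUPS ==
["H2","H0","H2","H0","H2","H1","H2","H0","H1","H0","H0","H2"]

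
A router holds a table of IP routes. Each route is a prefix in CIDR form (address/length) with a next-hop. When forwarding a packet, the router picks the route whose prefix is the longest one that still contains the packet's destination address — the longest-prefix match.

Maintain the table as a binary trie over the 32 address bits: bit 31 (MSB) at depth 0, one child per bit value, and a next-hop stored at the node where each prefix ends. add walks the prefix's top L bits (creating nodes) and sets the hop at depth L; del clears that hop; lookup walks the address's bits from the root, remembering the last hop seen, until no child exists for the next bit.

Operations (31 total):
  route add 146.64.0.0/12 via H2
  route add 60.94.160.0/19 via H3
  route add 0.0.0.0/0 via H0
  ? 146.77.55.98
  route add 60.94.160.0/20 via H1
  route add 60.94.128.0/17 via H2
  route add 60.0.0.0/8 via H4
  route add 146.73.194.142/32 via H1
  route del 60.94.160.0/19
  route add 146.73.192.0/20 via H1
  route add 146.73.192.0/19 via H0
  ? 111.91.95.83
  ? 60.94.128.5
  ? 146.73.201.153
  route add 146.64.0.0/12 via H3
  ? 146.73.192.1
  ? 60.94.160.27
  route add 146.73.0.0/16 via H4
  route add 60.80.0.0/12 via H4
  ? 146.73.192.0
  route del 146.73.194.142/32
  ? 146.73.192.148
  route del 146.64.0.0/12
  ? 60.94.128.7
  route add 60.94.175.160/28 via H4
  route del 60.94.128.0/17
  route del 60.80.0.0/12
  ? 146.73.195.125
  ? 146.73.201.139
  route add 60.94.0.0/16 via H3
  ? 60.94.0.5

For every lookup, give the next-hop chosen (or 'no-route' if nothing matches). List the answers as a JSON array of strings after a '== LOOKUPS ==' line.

Apply in order:
  add 146.64.0.0/12 -> H2 at depth 12
  add 60.94.160.0/19 -> H3 at depth 19
  add 0.0.0.0/0 -> H0 at depth 0
  Q 146.77.55.98: descend 100100100100 ; hops seen [H0,H2] ; pick H2
  add 60.94.160.0/20 -> H1 at depth 20
  add 60.94.128.0/17 -> H2 at depth 17
  add 60.0.0.0/8 -> H4 at depth 8
  add 146.73.194.142/32 -> H1 at depth 32
  - 60.94.160.0/19 clear@19
  add 146.73.192.0/20 -> H1 at depth 20
  add 146.73.192.0/19 -> H0 at depth 19
  Q 111.91.95.83: descend 0 ; hops seen [H0] ; pick H0
  Q 60.94.128.5: descend 001111000101111010 ; hops seen [H0,H4,H2] ; pick H2
  Q 146.73.201.153: descend 10010010010010011100 ; hops seen [H0,H2,H0,H1] ; pick H1
  add 146.64.0.0/12 -> H3 at depth 12
  Q 146.73.192.1: descend 1001001001001001110000 ; hops seen [H0,H3,H0,H1] ; pick H1
  Q 60.94.160.27: descend 00111100010111101010 ; hops seen [H0,H4,H2,H1] ; pick H1
  add 146.73.0.0/16 -> H4 at depth 16
  add 60.80.0.0/12 -> H4 at depth 12
  Q 146.73.192.0: descend 1001001001001001110000 ; hops seen [H0,H3,H4,H0,H1] ; pick H1
  - 146.73.194.142/32 clear@32
  Q 146.73.192.148: descend 1001001001001001110000 ; hops seen [H0,H3,H4,H0,H1] ; pick H1
  - 146.64.0.0/12 clear@12
  Q 60.94.128.7: descend 001111000101111010 ; hops seen [H0,H4,H4,H2] ; pick H2
  add 60.94.175.160/28 -> H4 at depth 28
  - 60.94.128.0/17 clear@17
  - 60.80.0.0/12 clear@12
  Q 146.73.195.125: descend 10010010010010011100001 ; hops seen [H0,H4,H0,H1] ; pick H1
  Q 146.73.201.139: descend 10010010010010011100 ; hops seen [H0,H4,H0,H1] ; pick H1
  add 60.94.0.0/16 -> H3 at depth 16
  Q 60.94.0.5: descend 0011110001011110 ; hops seen [H0,H4,H3] ; pick H3

== LOOKUPS ==
["H2","H0","H2","H1","H1","H1","H1","H1","H2","H1","H1","H3"]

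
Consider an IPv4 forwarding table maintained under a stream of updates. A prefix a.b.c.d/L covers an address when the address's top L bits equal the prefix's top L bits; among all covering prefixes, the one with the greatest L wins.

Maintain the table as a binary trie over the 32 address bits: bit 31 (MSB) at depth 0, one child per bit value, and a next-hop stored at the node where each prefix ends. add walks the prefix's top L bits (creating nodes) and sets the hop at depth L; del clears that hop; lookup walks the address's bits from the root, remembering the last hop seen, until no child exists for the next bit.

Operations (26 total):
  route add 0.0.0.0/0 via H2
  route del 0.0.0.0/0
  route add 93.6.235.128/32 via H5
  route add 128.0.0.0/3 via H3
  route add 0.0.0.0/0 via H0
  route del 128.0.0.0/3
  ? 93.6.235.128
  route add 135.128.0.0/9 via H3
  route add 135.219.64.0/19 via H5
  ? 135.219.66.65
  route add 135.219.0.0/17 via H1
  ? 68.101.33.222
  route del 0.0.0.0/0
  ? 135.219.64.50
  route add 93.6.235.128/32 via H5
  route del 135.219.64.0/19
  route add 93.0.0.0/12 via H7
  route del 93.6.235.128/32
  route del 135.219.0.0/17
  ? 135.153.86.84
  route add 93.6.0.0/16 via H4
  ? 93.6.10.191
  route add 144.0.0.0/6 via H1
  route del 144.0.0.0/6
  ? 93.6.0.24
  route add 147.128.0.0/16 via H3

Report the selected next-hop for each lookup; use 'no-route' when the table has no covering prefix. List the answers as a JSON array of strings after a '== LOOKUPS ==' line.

Apply in order:
  add 0.0.0.0/0 -> H2 at depth 0
  del 0.0.0.0/0 (clear depth 0)
  add 93.6.235.128/32 -> H5 at depth 32
  add 128.0.0.0/3 -> H3 at depth 3
  add 0.0.0.0/0 -> H0 at depth 0
  del 128.0.0.0/3 (clear depth 3)
  lookup 93.6.235.128: bits 01011101000001101110101110000000 walk d0:H0→d1:-→d2:-→d3:-→d4:-→d5:-→d6:-→d7:-→d8:-→d9:-→d10:-→d11:-→d12:-→d13:-→d14:-→d15:-→d16:-→d17:-→d18:-→d19:-→d20:-→d21:-→d22:-→d23:-→d24:-→d25:-→d26:-→d27:-→d28:-→d29:-→d30:-→d31:-→d32:H5 -> H5
  add 135.128.0.0/9 -> H3 at depth 9
  add 135.219.64.0/19 -> H5 at depth 19
  lookup 135.219.66.65: bits 1000011111011011010 walk d0:H0→d1:-→d2:-→d3:-→d4:-→d5:-→d6:-→d7:-→d8:-→d9:H3→d10:-→d11:-→d12:-→d13:-→d14:-→d15:-→d16:-→d17:-→d18:-→d19:H5 -> H5
  add 135.219.0.0/17 -> H1 at depth 17
  lookup 68.101.33.222: bits 010 walk d0:H0→d1:-→d2:-→d3:- -> H0
  del 0.0.0.0/0 (clear depth 0)
  lookup 135.219.64.50: bits 1000011111011011010 walk d0:-→d1:-→d2:-→d3:-→d4:-→d5:-→d6:-→d7:-→d8:-→d9:H3→d10:-→d11:-→d12:-→d13:-→d14:-→d15:-→d16:-→d17:H1→d18:-→d19:H5 -> H5
  add 93.6.235.128/32 -> H5 at depth 32
  del 135.219.64.0/19 (clear depth 19)
  add 93.0.0.0/12 -> H7 at depth 12
  del 93.6.235.128/32 (clear depth 32)
  del 135.219.0.0/17 (clear depth 17)
  lookup 135.153.86.84: bits 100001111 walk d0:-→d1:-→d2:-→d3:-→d4:-→d5:-→d6:-→d7:-→d8:-→d9:H3 -> H3
  add 93.6.0.0/16 -> H4 at depth 16
  lookup 93.6.10.191: bits 0101110100000110 walk d0:-→d1:-→d2:-→d3:-→d4:-→d5:-→d6:-→d7:-→d8:-→d9:-→d10:-→d11:-→d12:H7→d13:-→d14:-→d15:-→d16:H4 -> H4
  add 144.0.0.0/6 -> H1 at depth 6
  del 144.0.0.0/6 (clear depth 6)
  lookup 93.6.0.24: bits 0101110100000110 walk d0:-→d1:-→d2:-→d3:-→d4:-→d5:-→d6:-→d7:-→d8:-→d9:-→d10:-→d11:-→d12:H7→d13:-→d14:-→d15:-→d16:H4 -> H4
  add 147.128.0.0/16 -> H3 at depth 16

== LOOKUPS ==
["H5","H5","H0","H5","H3","H4","H4"]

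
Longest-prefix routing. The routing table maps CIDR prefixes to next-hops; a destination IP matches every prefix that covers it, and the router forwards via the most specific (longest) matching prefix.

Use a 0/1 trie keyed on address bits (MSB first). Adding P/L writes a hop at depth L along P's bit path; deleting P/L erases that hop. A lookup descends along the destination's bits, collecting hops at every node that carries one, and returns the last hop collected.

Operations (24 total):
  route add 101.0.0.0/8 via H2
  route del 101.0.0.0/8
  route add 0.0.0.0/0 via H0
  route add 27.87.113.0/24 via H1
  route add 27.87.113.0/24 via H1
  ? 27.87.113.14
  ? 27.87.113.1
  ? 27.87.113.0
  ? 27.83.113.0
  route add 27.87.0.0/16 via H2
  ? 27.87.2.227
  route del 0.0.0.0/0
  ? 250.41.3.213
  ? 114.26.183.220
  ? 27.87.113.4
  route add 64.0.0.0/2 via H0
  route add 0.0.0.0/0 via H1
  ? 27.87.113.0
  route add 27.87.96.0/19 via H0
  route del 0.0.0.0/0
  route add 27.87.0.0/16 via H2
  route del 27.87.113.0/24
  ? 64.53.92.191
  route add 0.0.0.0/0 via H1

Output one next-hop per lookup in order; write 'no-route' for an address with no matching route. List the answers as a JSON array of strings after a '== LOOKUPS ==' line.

Trace:
  add 101.0.0.0/8 -> H2 at depth 8
  - 101.0.0.0/8 clear@8
  add 0.0.0.0/0 -> H0 at depth 0
  add 27.87.113.0/24 -> H1 at depth 24
  add 27.87.113.0/24 -> H1 at depth 24
  Q 27.87.113.14: descend 000110110101011101110001 ; hops seen [H0,H1] ; pick H1
  Q 27.87.113.1: descend 000110110101011101110001 ; hops seen [H0,H1] ; pick H1
  Q 27.87.113.0: descend 000110110101011101110001 ; hops seen [H0,H1] ; pick H1
  Q 27.83.113.0: descend 0001101101010 ; hops seen [H0] ; pick H0
  add 27.87.0.0/16 -> H2 at depth 16
  Q 27.87.2.227: descend 00011011010101110 ; hops seen [H0,H2] ; pick H2
  - 0.0.0.0/0 clear@0
  Q 250.41.3.213: descend ε ; hops seen [∅] ; pick no-route
  Q 114.26.183.220: descend 011 ; hops seen [∅] ; pick no-route
  Q 27.87.113.4: descend 000110110101011101110001 ; hops seen [H2,H1] ; pick H1
  add 64.0.0.0/2 -> H0 at depth 2
  add 0.0.0.0/0 -> H1 at depth 0
  Q 27.87.113.0: descend 000110110101011101110001 ; hops seen [H1,H2,H1] ; pick H1
  add 27.87.96.0/19 -> H0 at depth 19
  - 0.0.0.0/0 clear@0
  add 27.87.0.0/16 -> H2 at depth 16
  - 27.87.113.0/24 clear@24
  Q 64.53.92.191: descend 01 ; hops seen [H0] ; pick H0
  add 0.0.0.0/0 -> H1 at depth 0

== LOOKUPS ==
["H1","H1","H1","H0","H2","no-route","no-route","H1","H1","H0"]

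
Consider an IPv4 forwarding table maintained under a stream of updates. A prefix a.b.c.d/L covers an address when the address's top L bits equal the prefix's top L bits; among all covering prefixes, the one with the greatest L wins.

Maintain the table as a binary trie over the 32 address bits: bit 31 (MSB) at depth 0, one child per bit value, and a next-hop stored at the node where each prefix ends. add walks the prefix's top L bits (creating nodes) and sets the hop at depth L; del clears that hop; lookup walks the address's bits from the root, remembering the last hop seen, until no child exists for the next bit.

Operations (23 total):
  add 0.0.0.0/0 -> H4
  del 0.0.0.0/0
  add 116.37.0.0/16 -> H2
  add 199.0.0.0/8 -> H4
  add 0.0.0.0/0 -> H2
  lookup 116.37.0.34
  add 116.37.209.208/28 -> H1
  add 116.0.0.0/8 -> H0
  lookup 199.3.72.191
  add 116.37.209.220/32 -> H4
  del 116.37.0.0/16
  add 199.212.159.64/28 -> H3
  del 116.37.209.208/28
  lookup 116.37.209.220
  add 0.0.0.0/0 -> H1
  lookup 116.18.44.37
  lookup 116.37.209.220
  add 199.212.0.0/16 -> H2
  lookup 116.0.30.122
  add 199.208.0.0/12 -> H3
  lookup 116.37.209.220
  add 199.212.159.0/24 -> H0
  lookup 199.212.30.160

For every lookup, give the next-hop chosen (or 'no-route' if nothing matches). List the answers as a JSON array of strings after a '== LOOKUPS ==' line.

Trace:
  add 0.0.0.0/0 -> H4 at depth 0
  del 0.0.0.0/0 (clear depth 0)
  add 116.37.0.0/16 -> H2 at depth 16
  add 199.0.0.0/8 -> H4 at depth 8
  add 0.0.0.0/0 -> H2 at depth 0
  lookup 116.37.0.34: bits 0111010000100101 walk d0:H2→d1:-→d2:-→d3:-→d4:-→d5:-→d6:-→d7:-→d8:-→d9:-→d10:-→d11:-→d12:-→d13:-→d14:-→d15:-→d16:H2 -> H2
  add 116.37.209.208/28 -> H1 at depth 28
  add 116.0.0.0/8 -> H0 at depth 8
  lookup 199.3.72.191: bits 11000111 walk d0:H2→d1:-→d2:-→d3:-→d4:-→d5:-→d6:-→d7:-→d8:H4 -> H4
  add 116.37.209.220/32 -> H4 at depth 32
  del 116.37.0.0/16 (clear depth 16)
  add 199.212.159.64/28 -> H3 at depth 28
  del 116.37.209.208/28 (clear depth 28)
  lookup 116.37.209.220: bits 01110100001001011101000111011100 walk d0:H2→d1:-→d2:-→d3:-→d4:-→d5:-→d6:-→d7:-→d8:H0→d9:-→d10:-→d11:-→d12:-→d13:-→d14:-→d15:-→d16:-→d17:-→d18:-→d19:-→d20:-→d21:-→d22:-→d23:-→d24:-→d25:-→d26:-→d27:-→d28:-→d29:-→d30:-→d31:-→d32:H4 -> H4
  add 0.0.0.0/0 -> H1 at depth 0
  lookup 116.18.44.37: bits 0111010000 walk d0:H1→d1:-→d2:-→d3:-→d4:-→d5:-→d6:-→d7:-→d8:H0→d9:-→d10:- -> H0
  lookup 116.37.209.220: bits 01110100001001011101000111011100 walk d0:H1→d1:-→d2:-→d3:-→d4:-→d5:-→d6:-→d7:-→d8:H0→d9:-→d10:-→d11:-→d12:-→d13:-→d14:-→d15:-→d16:-→d17:-→d18:-→d19:-→d20:-→d21:-→d22:-→d23:-→d24:-→d25:-→d26:-→d27:-→d28:-→d29:-→d30:-→d31:-→d32:H4 -> H4
  add 199.212.0.0/16 -> H2 at depth 16
  lookup 116.0.30.122: bits 0111010000 walk d0:H1→d1:-→d2:-→d3:-→d4:-→d5:-→d6:-→d7:-→d8:H0→d9:-→d10:- -> H0
  add 199.208.0.0/12 -> H3 at depth 12
  lookup 116.37.209.220: bits 01110100001001011101000111011100 walk d0:H1→d1:-→d2:-→d3:-→d4:-→d5:-→d6:-→d7:-→d8:H0→d9:-→d10:-→d11:-→d12:-→d13:-→d14:-→d15:-→d16:-→d17:-→d18:-→d19:-→d20:-→d21:-→d22:-→d23:-→d24:-→d25:-→d26:-→d27:-→d28:-→d29:-→d30:-→d31:-→d32:H4 -> H4
  add 199.212.159.0/24 -> H0 at depth 24
  lookup 199.212.30.160: bits 1100011111010100 walk d0:H1→d1:-→d2:-→d3:-→d4:-→d5:-→d6:-→d7:-→d8:H4→d9:-→d10:-→d11:-→d12:H3→d13:-→d14:-→d15:-→d16:H2 -> H2

== LOOKUPS ==
["H2","H4","H4","H0","H4","H0","H4","H2"]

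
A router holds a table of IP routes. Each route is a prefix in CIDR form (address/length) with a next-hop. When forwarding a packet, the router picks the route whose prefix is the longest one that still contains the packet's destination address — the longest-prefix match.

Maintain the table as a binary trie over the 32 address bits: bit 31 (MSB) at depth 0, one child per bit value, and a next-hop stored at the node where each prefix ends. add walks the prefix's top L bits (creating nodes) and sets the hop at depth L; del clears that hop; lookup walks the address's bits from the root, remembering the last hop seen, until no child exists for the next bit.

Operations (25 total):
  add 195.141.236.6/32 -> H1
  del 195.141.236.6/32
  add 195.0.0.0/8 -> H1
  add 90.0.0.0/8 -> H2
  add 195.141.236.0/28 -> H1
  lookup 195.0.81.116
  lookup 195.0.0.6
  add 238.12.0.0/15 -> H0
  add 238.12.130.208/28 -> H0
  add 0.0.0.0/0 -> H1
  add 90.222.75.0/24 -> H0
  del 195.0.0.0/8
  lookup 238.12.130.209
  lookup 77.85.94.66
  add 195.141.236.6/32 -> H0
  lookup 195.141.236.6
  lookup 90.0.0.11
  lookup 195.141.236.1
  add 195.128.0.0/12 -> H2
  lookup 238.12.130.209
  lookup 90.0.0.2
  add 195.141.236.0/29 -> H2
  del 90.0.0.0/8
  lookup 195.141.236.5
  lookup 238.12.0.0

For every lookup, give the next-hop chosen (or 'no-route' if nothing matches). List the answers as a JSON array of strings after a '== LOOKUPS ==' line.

Process each operation:
  + 195.141.236.6/32 (H1) depth=32
  del 195.141.236.6/32 (clear depth 32)
  + 195.0.0.0/8 (H1) depth=8
  + 90.0.0.0/8 (H2) depth=8
  + 195.141.236.0/28 (H1) depth=28
  Q 195.0.81.116: descend 11000011 ; hops seen [H1] ; pick H1
  Q 195.0.0.6: descend 11000011 ; hops seen [H1] ; pick H1
  + 238.12.0.0/15 (H0) depth=15
  + 238.12.130.208/28 (H0) depth=28
  + 0.0.0.0/0 (H1) depth=0
  + 90.222.75.0/24 (H0) depth=24
  del 195.0.0.0/8 (clear depth 8)
  Q 238.12.130.209: descend 1110111000001100100000101101 ; hops seen [H1,H0,H0] ; pick H0
  Q 77.85.94.66: descend 010 ; hops seen [H1] ; pick H1
  + 195.141.236.6/32 (H0) depth=32
  Q 195.141.236.6: descend 11000011100011011110110000000110 ; hops seen [H1,H1,H0] ; pick H0
  Q 90.0.0.11: descend 01011010 ; hops seen [H1,H2] ; pick H2
  Q 195.141.236.1: descend 11000011100011011110110000000 ; hops seen [H1,H1] ; pick H1
  + 195.128.0.0/12 (H2) depth=12
  Q 238.12.130.209: descend 1110111000001100100000101101 ; hops seen [H1,H0,H0] ; pick H0
  Q 90.0.0.2: descend 01011010 ; hops seen [H1,H2] ; pick H2
  + 195.141.236.0/29 (H2) depth=29
  del 90.0.0.0/8 (clear depth 8)
  Q 195.141.236.5: descend 110000111000110111101100000001 ; hops seen [H1,H2,H1,H2] ; pick H2
  Q 238.12.0.0: descend 1110111000001100 ; hops seen [H1,H0] ; pick H0

== LOOKUPS ==
["H1","H1","H0","H1","H0","H2","H1","H0","H2","H2","H0"]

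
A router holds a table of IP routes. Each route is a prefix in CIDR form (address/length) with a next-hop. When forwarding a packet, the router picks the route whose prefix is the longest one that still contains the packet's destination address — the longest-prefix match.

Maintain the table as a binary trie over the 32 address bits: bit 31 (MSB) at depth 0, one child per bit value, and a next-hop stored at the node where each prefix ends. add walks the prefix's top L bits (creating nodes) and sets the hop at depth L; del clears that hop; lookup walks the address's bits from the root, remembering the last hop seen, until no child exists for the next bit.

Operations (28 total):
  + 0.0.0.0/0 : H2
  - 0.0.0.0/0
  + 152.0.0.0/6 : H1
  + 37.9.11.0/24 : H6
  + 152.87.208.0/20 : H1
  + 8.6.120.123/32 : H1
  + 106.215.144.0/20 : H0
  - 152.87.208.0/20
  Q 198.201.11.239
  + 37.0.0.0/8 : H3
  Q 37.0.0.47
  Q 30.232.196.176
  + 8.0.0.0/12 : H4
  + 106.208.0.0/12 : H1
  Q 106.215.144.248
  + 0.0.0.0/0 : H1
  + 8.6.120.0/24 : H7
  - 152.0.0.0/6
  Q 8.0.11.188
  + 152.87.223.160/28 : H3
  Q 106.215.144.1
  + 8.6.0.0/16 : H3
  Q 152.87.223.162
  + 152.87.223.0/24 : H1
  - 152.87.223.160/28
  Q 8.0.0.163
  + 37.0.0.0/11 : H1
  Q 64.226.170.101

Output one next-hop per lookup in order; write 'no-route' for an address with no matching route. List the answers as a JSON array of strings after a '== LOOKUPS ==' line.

Trace:
  + 0.0.0.0/0 (H2) depth=0
  del 0.0.0.0/0 (clear depth 0)
  + 152.0.0.0/6 (H1) depth=6
  + 37.9.11.0/24 (H6) depth=24
  + 152.87.208.0/20 (H1) depth=20
  + 8.6.120.123/32 (H1) depth=32
  + 106.215.144.0/20 (H0) depth=20
  del 152.87.208.0/20 (clear depth 20)
  Q 198.201.11.239: descend 1 ; hops seen [∅] ; pick no-route
  + 37.0.0.0/8 (H3) depth=8
  Q 37.0.0.47: descend 001001010000 ; hops seen [H3] ; pick H3
  Q 30.232.196.176: descend 000 ; hops seen [∅] ; pick no-route
  + 8.0.0.0/12 (H4) depth=12
  + 106.208.0.0/12 (H1) depth=12
  Q 106.215.144.248: descend 01101010110101111001 ; hops seen [H1,H0] ; pick H0
  + 0.0.0.0/0 (H1) depth=0
  + 8.6.120.0/24 (H7) depth=24
  del 152.0.0.0/6 (clear depth 6)
  Q 8.0.11.188: descend 0000100000000 ; hops seen [H1,H4] ; pick H4
  + 152.87.223.160/28 (H3) depth=28
  Q 106.215.144.1: descend 01101010110101111001 ; hops seen [H1,H1,H0] ; pick H0
  + 8.6.0.0/16 (H3) depth=16
  Q 152.87.223.162: descend 1001100001010111110111111010 ; hops seen [H1,H3] ; pick H3
  + 152.87.223.0/24 (H1) depth=24
  del 152.87.223.160/28 (clear depth 28)
  Q 8.0.0.163: descend 0000100000000 ; hops seen [H1,H4] ; pick H4
  + 37.0.0.0/11 (H1) depth=11
  Q 64.226.170.101: descend 01 ; hops seen [H1] ; pick H1

== LOOKUPS ==
["no-route","H3","no-route","H0","H4","H0","H3","H4","H1"]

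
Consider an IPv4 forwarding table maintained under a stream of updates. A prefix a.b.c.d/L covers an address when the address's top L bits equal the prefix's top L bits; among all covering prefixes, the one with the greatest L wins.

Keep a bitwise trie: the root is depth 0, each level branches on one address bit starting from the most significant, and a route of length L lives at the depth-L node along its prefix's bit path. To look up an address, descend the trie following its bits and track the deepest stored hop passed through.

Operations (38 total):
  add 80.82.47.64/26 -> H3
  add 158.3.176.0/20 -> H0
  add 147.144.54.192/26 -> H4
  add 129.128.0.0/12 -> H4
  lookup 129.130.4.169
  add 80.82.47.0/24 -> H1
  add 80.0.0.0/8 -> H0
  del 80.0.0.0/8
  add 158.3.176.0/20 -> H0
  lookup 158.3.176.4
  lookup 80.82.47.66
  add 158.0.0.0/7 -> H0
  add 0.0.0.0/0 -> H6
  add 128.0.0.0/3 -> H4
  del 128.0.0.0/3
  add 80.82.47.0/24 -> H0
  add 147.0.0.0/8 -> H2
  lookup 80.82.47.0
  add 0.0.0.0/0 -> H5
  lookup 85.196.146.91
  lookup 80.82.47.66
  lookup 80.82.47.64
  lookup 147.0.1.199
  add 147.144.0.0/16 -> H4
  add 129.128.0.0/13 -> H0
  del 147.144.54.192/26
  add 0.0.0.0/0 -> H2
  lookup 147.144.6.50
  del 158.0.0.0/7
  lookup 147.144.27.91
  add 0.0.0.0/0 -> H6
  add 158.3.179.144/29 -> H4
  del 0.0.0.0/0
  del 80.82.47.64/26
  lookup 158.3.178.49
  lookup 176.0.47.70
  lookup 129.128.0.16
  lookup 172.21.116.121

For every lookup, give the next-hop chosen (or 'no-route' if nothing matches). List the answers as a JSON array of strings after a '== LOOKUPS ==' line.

Trace:
  add 80.82.47.64/26 -> H3 at depth 26
  add 158.3.176.0/20 -> H0 at depth 20
  add 147.144.54.192/26 -> H4 at depth 26
  add 129.128.0.0/12 -> H4 at depth 12
  ? 129.130.4.169  path d0:-→d1:-→d2:-→d3:-→d4:-→d5:-→d6:-→d7:-→d8:-→d9:-→d10:-→d11:-→d12:H4  best=H4
  add 80.82.47.0/24 -> H1 at depth 24
  add 80.0.0.0/8 -> H0 at depth 8
  del 80.0.0.0/8 (clear depth 8)
  add 158.3.176.0/20 -> H0 at depth 20
  ? 158.3.176.4  path d0:-→d1:-→d2:-→d3:-→d4:-→d5:-→d6:-→d7:-→d8:-→d9:-→d10:-→d11:-→d12:-→d13:-→d14:-→d15:-→d16:-→d17:-→d18:-→d19:-→d20:H0  best=H0
  ? 80.82.47.66  path d0:-→d1:-→d2:-→d3:-→d4:-→d5:-→d6:-→d7:-→d8:-→d9:-→d10:-→d11:-→d12:-→d13:-→d14:-→d15:-→d16:-→d17:-→d18:-→d19:-→d20:-→d21:-→d22:-→d23:-→d24:H1→d25:-→d26:H3  best=H3
  add 158.0.0.0/7 -> H0 at depth 7
  add 0.0.0.0/0 -> H6 at depth 0
  add 128.0.0.0/3 -> H4 at depth 3
  del 128.0.0.0/3 (clear depth 3)
  add 80.82.47.0/24 -> H0 at depth 24
  add 147.0.0.0/8 -> H2 at depth 8
  ? 80.82.47.0  path d0:H6→d1:-→d2:-→d3:-→d4:-→d5:-→d6:-→d7:-→d8:-→d9:-→d10:-→d11:-→d12:-→d13:-→d14:-→d15:-→d16:-→d17:-→d18:-→d19:-→d20:-→d21:-→d22:-→d23:-→d24:H0→d25:-  best=H0
  add 0.0.0.0/0 -> H5 at depth 0
  ? 85.196.146.91  path d0:H5→d1:-→d2:-→d3:-→d4:-→d5:-  best=H5
  ? 80.82.47.66  path d0:H5→d1:-→d2:-→d3:-→d4:-→d5:-→d6:-→d7:-→d8:-→d9:-→d10:-→d11:-→d12:-→d13:-→d14:-→d15:-→d16:-→d17:-→d18:-→d19:-→d20:-→d21:-→d22:-→d23:-→d24:H0→d25:-→d26:H3  best=H3
  ? 80.82.47.64  path d0:H5→d1:-→d2:-→d3:-→d4:-→d5:-→d6:-→d7:-→d8:-→d9:-→d10:-→d11:-→d12:-→d13:-→d14:-→d15:-→d16:-→d17:-→d18:-→d19:-→d20:-→d21:-→d22:-→d23:-→d24:H0→d25:-→d26:H3  best=H3
  ? 147.0.1.199  path d0:H5→d1:-→d2:-→d3:-→d4:-→d5:-→d6:-→d7:-→d8:H2  best=H2
  add 147.144.0.0/16 -> H4 at depth 16
  add 129.128.0.0/13 -> H0 at depth 13
  del 147.144.54.192/26 (clear depth 26)
  add 0.0.0.0/0 -> H2 at depth 0
  ? 147.144.6.50  path d0:H2→d1:-→d2:-→d3:-→d4:-→d5:-→d6:-→d7:-→d8:H2→d9:-→d10:-→d11:-→d12:-→d13:-→d14:-→d15:-→d16:H4→d17:-→d18:-  best=H4
  del 158.0.0.0/7 (clear depth 7)
  ? 147.144.27.91  path d0:H2→d1:-→d2:-→d3:-→d4:-→d5:-→d6:-→d7:-→d8:H2→d9:-→d10:-→d11:-→d12:-→d13:-→d14:-→d15:-→d16:H4→d17:-→d18:-  best=H4
  add 0.0.0.0/0 -> H6 at depth 0
  add 158.3.179.144/29 -> H4 at depth 29
  del 0.0.0.0/0 (clear depth 0)
  del 80.82.47.64/26 (clear depth 26)
  ? 158.3.178.49  path d0:-→d1:-→d2:-→d3:-→d4:-→d5:-→d6:-→d7:-→d8:-→d9:-→d10:-→d11:-→d12:-→d13:-→d14:-→d15:-→d16:-→d17:-→d18:-→d19:-→d20:H0→d21:-→d22:-→d23:-  best=H0
  ? 176.0.47.70  path d0:-→d1:-→d2:-  best=no-route
  ? 129.128.0.16  path d0:-→d1:-→d2:-→d3:-→d4:-→d5:-→d6:-→d7:-→d8:-→d9:-→d10:-→d11:-→d12:H4→d13:H0  best=H0
  ? 172.21.116.121  path d0:-→d1:-→d2:-  best=no-route

== LOOKUPS ==
["H4","H0","H3","H0","H5","H3","H3","H2","H4","H4","H0","no-route","H0","no-route"]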